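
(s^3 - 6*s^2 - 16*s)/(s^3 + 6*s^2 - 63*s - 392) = s*(s + 2)/(s^2 + 14*s + 49)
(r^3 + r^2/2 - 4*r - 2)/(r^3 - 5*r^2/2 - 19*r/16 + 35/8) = 8*(2*r^2 + 5*r + 2)/(16*r^2 - 8*r - 35)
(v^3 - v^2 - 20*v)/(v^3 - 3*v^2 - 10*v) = (v + 4)/(v + 2)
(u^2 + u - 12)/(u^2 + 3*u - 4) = (u - 3)/(u - 1)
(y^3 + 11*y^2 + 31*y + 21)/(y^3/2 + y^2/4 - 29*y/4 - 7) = 4*(y^2 + 10*y + 21)/(2*y^2 - y - 28)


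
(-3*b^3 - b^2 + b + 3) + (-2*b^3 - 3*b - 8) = -5*b^3 - b^2 - 2*b - 5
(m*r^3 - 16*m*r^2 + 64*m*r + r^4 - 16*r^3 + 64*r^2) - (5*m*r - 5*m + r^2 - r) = m*r^3 - 16*m*r^2 + 59*m*r + 5*m + r^4 - 16*r^3 + 63*r^2 + r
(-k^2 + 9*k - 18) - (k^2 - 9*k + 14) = -2*k^2 + 18*k - 32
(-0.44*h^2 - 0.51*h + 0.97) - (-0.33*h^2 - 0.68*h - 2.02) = -0.11*h^2 + 0.17*h + 2.99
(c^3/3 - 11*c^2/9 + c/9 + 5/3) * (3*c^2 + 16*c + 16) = c^5 + 5*c^4/3 - 125*c^3/9 - 115*c^2/9 + 256*c/9 + 80/3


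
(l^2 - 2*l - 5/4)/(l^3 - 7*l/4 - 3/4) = (2*l - 5)/(2*l^2 - l - 3)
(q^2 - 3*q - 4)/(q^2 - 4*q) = (q + 1)/q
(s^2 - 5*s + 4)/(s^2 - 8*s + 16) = (s - 1)/(s - 4)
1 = 1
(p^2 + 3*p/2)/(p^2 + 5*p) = (p + 3/2)/(p + 5)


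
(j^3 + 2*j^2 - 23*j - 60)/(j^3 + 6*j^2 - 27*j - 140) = (j + 3)/(j + 7)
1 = 1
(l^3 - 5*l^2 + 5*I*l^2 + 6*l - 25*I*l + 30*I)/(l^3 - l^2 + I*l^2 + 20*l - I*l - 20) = (l^2 - 5*l + 6)/(l^2 - l*(1 + 4*I) + 4*I)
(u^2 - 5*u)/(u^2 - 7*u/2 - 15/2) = 2*u/(2*u + 3)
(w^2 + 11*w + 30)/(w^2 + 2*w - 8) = (w^2 + 11*w + 30)/(w^2 + 2*w - 8)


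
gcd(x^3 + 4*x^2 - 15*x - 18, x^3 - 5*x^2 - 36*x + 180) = x + 6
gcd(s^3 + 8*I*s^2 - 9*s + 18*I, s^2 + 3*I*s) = s + 3*I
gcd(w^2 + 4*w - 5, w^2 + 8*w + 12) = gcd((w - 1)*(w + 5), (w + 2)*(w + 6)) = 1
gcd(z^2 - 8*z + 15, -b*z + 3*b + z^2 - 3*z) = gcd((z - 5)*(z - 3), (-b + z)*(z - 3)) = z - 3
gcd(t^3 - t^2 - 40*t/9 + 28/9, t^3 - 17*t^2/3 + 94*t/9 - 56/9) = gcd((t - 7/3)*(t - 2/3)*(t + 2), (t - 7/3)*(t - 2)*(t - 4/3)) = t - 7/3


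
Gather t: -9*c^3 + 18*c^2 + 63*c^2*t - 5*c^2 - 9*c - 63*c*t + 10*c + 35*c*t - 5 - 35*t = -9*c^3 + 13*c^2 + c + t*(63*c^2 - 28*c - 35) - 5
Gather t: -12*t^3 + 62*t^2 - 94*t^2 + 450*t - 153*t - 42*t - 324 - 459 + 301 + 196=-12*t^3 - 32*t^2 + 255*t - 286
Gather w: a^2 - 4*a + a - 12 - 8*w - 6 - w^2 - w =a^2 - 3*a - w^2 - 9*w - 18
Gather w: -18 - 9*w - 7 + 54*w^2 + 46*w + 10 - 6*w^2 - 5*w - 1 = 48*w^2 + 32*w - 16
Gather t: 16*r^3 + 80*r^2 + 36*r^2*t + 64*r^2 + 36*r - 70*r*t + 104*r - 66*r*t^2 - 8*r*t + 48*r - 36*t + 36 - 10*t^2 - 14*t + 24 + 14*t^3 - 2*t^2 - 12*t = 16*r^3 + 144*r^2 + 188*r + 14*t^3 + t^2*(-66*r - 12) + t*(36*r^2 - 78*r - 62) + 60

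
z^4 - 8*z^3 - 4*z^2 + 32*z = z*(z - 8)*(z - 2)*(z + 2)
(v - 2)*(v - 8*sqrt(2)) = v^2 - 8*sqrt(2)*v - 2*v + 16*sqrt(2)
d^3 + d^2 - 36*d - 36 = (d - 6)*(d + 1)*(d + 6)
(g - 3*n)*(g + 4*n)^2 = g^3 + 5*g^2*n - 8*g*n^2 - 48*n^3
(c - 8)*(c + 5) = c^2 - 3*c - 40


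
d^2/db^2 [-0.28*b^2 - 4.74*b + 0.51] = -0.560000000000000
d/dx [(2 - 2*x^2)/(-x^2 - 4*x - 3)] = 8/(x^2 + 6*x + 9)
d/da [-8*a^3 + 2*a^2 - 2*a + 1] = -24*a^2 + 4*a - 2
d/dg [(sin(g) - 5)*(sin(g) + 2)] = (2*sin(g) - 3)*cos(g)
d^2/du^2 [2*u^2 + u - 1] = 4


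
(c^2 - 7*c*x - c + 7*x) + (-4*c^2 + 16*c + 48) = -3*c^2 - 7*c*x + 15*c + 7*x + 48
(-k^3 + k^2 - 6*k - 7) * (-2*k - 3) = 2*k^4 + k^3 + 9*k^2 + 32*k + 21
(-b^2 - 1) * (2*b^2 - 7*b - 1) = -2*b^4 + 7*b^3 - b^2 + 7*b + 1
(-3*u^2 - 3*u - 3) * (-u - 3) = 3*u^3 + 12*u^2 + 12*u + 9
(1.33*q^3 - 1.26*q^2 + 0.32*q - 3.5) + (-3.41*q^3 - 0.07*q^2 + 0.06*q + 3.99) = -2.08*q^3 - 1.33*q^2 + 0.38*q + 0.49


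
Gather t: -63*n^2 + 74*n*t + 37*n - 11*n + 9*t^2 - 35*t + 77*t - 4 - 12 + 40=-63*n^2 + 26*n + 9*t^2 + t*(74*n + 42) + 24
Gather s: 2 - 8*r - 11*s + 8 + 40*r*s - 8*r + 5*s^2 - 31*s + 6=-16*r + 5*s^2 + s*(40*r - 42) + 16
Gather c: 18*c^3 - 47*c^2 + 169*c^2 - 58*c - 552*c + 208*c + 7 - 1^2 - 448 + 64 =18*c^3 + 122*c^2 - 402*c - 378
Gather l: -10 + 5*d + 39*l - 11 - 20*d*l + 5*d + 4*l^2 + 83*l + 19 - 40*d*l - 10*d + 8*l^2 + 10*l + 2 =12*l^2 + l*(132 - 60*d)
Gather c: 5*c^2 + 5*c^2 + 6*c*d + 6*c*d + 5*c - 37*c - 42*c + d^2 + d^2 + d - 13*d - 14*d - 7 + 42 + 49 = 10*c^2 + c*(12*d - 74) + 2*d^2 - 26*d + 84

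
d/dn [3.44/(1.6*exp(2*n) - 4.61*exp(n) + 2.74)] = (15.8584 - 11.008*exp(n))*exp(n)/(1.6*exp(2*n) - 4.61*exp(n) + 2.74)^2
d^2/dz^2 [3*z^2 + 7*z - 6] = 6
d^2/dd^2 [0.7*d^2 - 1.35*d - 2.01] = 1.40000000000000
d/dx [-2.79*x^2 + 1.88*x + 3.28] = 1.88 - 5.58*x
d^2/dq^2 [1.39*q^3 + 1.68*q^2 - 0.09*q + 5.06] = 8.34*q + 3.36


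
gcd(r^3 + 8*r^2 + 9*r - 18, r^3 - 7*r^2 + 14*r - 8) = r - 1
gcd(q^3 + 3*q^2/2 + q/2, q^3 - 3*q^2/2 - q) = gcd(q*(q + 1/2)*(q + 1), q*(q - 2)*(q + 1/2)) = q^2 + q/2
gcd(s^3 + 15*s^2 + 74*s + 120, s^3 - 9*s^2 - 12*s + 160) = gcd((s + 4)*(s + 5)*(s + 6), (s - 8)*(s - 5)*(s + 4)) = s + 4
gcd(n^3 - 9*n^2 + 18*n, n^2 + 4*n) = n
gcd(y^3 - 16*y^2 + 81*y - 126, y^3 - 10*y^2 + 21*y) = y^2 - 10*y + 21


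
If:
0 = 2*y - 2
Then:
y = 1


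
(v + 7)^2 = v^2 + 14*v + 49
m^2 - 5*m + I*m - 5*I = (m - 5)*(m + I)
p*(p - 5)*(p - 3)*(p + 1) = p^4 - 7*p^3 + 7*p^2 + 15*p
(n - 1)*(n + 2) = n^2 + n - 2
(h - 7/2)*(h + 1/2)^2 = h^3 - 5*h^2/2 - 13*h/4 - 7/8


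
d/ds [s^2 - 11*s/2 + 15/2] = 2*s - 11/2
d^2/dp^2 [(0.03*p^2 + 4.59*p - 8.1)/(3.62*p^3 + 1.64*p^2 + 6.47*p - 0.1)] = (0.786263999999999*p^6 + 360.895176*p^5 - 1114.46406*p^4 - 960.211812*p^3 - 1249.02612*p^2 - 528.76152*p - 674.86332)/(47.437928*p^9 + 64.473648*p^8 + 283.56546*p^7 + 230.9462*p^6 + 503.25243*p^5 + 191.095908*p^4 + 264.582143*p^3 - 12.50907*p^2 + 0.1941*p - 0.001)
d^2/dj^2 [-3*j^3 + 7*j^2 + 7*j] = 14 - 18*j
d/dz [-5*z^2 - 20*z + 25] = -10*z - 20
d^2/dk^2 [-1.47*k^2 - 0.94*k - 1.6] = -2.94000000000000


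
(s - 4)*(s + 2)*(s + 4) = s^3 + 2*s^2 - 16*s - 32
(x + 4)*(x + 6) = x^2 + 10*x + 24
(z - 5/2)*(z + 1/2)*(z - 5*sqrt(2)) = z^3 - 5*sqrt(2)*z^2 - 2*z^2 - 5*z/4 + 10*sqrt(2)*z + 25*sqrt(2)/4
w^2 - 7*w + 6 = (w - 6)*(w - 1)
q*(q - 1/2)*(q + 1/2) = q^3 - q/4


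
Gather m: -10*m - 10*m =-20*m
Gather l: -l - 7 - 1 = -l - 8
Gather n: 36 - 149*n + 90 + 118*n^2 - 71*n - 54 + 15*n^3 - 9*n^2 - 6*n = 15*n^3 + 109*n^2 - 226*n + 72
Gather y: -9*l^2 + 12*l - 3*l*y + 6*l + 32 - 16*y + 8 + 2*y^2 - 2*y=-9*l^2 + 18*l + 2*y^2 + y*(-3*l - 18) + 40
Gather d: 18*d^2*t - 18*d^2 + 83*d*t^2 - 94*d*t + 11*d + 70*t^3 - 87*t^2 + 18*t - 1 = d^2*(18*t - 18) + d*(83*t^2 - 94*t + 11) + 70*t^3 - 87*t^2 + 18*t - 1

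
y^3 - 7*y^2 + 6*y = y*(y - 6)*(y - 1)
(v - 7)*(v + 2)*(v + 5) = v^3 - 39*v - 70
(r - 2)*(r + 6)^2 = r^3 + 10*r^2 + 12*r - 72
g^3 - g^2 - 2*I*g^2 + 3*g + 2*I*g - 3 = (g - 1)*(g - 3*I)*(g + I)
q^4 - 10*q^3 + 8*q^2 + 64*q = q*(q - 8)*(q - 4)*(q + 2)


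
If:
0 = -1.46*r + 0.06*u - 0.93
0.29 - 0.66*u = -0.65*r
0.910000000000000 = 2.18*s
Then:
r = -0.65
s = 0.42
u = -0.20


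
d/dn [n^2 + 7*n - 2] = 2*n + 7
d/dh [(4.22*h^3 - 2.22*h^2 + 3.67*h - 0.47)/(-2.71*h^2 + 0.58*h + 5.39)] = (-11.4362*h^4 + 4.8952*h^3 + 76.8955*h^2 - 26.479*h + 20.0539)/(7.3441*h^4 - 3.1436*h^3 - 28.8774*h^2 + 6.2524*h + 29.0521)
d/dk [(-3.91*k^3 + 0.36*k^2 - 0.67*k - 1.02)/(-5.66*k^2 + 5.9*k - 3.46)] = (22.1306*k^4 - 46.138*k^3 + 38.9176*k^2 - 14.0376*k + 8.3362)/(32.0356*k^4 - 66.788*k^3 + 73.9772*k^2 - 40.828*k + 11.9716)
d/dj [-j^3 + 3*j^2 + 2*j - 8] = -3*j^2 + 6*j + 2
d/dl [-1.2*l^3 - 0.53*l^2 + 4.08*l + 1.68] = -3.6*l^2 - 1.06*l + 4.08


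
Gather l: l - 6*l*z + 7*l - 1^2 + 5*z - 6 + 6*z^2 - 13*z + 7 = l*(8 - 6*z) + 6*z^2 - 8*z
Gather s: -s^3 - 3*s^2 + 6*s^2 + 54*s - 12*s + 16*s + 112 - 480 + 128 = -s^3 + 3*s^2 + 58*s - 240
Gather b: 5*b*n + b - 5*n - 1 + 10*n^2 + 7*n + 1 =b*(5*n + 1) + 10*n^2 + 2*n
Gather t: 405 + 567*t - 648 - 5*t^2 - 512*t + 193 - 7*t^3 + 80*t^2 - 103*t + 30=-7*t^3 + 75*t^2 - 48*t - 20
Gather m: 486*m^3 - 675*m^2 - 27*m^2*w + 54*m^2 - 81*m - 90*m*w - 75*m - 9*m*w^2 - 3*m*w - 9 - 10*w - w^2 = 486*m^3 + m^2*(-27*w - 621) + m*(-9*w^2 - 93*w - 156) - w^2 - 10*w - 9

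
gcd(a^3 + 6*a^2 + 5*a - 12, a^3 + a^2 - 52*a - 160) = a + 4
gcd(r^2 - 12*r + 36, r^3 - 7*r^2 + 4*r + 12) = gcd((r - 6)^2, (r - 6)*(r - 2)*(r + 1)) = r - 6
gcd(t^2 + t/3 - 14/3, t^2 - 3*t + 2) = t - 2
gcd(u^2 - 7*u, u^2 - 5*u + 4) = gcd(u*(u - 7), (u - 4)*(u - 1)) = 1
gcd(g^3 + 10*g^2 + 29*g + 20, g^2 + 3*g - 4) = g + 4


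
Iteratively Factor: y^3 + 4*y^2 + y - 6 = (y + 2)*(y^2 + 2*y - 3) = (y - 1)*(y + 2)*(y + 3)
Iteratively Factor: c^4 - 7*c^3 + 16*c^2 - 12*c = (c - 3)*(c^3 - 4*c^2 + 4*c) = c*(c - 3)*(c^2 - 4*c + 4) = c*(c - 3)*(c - 2)*(c - 2)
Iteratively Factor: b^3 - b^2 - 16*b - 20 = (b + 2)*(b^2 - 3*b - 10) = (b + 2)^2*(b - 5)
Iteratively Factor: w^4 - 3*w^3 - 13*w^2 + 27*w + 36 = (w - 4)*(w^3 + w^2 - 9*w - 9) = (w - 4)*(w + 1)*(w^2 - 9) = (w - 4)*(w + 1)*(w + 3)*(w - 3)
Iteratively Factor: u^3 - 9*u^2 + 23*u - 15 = (u - 3)*(u^2 - 6*u + 5) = (u - 3)*(u - 1)*(u - 5)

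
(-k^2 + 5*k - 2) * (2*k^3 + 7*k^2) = -2*k^5 + 3*k^4 + 31*k^3 - 14*k^2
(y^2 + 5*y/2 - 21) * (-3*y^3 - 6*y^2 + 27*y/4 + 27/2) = -3*y^5 - 27*y^4/2 + 219*y^3/4 + 1251*y^2/8 - 108*y - 567/2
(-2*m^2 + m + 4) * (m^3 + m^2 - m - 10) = -2*m^5 - m^4 + 7*m^3 + 23*m^2 - 14*m - 40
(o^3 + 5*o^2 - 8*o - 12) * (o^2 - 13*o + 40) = o^5 - 8*o^4 - 33*o^3 + 292*o^2 - 164*o - 480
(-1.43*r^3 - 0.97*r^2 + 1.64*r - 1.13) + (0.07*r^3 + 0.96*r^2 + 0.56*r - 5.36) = -1.36*r^3 - 0.01*r^2 + 2.2*r - 6.49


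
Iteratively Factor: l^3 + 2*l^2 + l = (l + 1)*(l^2 + l) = l*(l + 1)*(l + 1)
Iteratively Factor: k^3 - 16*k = (k)*(k^2 - 16) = k*(k + 4)*(k - 4)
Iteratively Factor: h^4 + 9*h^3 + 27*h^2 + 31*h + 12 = (h + 1)*(h^3 + 8*h^2 + 19*h + 12) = (h + 1)*(h + 4)*(h^2 + 4*h + 3) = (h + 1)^2*(h + 4)*(h + 3)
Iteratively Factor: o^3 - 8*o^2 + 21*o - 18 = (o - 3)*(o^2 - 5*o + 6) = (o - 3)*(o - 2)*(o - 3)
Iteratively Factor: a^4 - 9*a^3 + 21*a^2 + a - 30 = (a + 1)*(a^3 - 10*a^2 + 31*a - 30) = (a - 3)*(a + 1)*(a^2 - 7*a + 10) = (a - 3)*(a - 2)*(a + 1)*(a - 5)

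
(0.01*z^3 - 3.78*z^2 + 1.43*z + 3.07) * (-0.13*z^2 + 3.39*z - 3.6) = -0.0013*z^5 + 0.5253*z^4 - 13.0361*z^3 + 18.0566*z^2 + 5.2593*z - 11.052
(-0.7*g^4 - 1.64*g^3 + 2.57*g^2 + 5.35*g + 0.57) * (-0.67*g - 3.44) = 0.469*g^5 + 3.5068*g^4 + 3.9197*g^3 - 12.4253*g^2 - 18.7859*g - 1.9608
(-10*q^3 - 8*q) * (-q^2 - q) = 10*q^5 + 10*q^4 + 8*q^3 + 8*q^2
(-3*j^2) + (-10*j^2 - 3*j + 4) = -13*j^2 - 3*j + 4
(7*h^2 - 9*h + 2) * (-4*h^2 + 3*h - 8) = -28*h^4 + 57*h^3 - 91*h^2 + 78*h - 16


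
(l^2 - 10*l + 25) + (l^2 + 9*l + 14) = 2*l^2 - l + 39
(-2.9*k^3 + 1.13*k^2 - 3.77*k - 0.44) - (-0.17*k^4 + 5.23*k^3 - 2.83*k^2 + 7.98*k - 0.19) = 0.17*k^4 - 8.13*k^3 + 3.96*k^2 - 11.75*k - 0.25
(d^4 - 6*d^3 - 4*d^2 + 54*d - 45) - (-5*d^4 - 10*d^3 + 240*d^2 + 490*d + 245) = 6*d^4 + 4*d^3 - 244*d^2 - 436*d - 290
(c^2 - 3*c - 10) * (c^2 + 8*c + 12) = c^4 + 5*c^3 - 22*c^2 - 116*c - 120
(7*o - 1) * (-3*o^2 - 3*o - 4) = -21*o^3 - 18*o^2 - 25*o + 4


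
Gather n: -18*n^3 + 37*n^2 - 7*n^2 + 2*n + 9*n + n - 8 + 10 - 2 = -18*n^3 + 30*n^2 + 12*n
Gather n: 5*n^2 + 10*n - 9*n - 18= 5*n^2 + n - 18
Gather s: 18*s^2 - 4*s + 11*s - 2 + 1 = 18*s^2 + 7*s - 1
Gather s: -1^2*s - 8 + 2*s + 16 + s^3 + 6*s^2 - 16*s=s^3 + 6*s^2 - 15*s + 8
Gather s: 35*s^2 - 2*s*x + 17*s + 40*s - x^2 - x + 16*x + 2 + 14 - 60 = 35*s^2 + s*(57 - 2*x) - x^2 + 15*x - 44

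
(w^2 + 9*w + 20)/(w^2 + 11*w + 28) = (w + 5)/(w + 7)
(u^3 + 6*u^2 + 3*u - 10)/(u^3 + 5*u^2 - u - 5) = (u + 2)/(u + 1)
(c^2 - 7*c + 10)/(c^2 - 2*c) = (c - 5)/c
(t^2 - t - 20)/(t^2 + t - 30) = (t + 4)/(t + 6)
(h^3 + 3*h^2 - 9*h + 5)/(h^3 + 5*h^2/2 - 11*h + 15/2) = 2*(h - 1)/(2*h - 3)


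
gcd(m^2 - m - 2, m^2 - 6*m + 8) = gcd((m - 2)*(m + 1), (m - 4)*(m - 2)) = m - 2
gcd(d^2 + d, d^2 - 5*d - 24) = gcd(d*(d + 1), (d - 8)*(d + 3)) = 1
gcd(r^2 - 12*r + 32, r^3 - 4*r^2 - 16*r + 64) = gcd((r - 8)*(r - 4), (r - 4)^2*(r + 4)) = r - 4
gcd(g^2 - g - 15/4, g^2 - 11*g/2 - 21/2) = g + 3/2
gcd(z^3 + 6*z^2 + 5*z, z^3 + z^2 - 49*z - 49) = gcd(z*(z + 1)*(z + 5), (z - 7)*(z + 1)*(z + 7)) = z + 1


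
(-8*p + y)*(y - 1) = -8*p*y + 8*p + y^2 - y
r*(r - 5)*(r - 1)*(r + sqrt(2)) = r^4 - 6*r^3 + sqrt(2)*r^3 - 6*sqrt(2)*r^2 + 5*r^2 + 5*sqrt(2)*r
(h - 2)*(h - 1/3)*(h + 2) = h^3 - h^2/3 - 4*h + 4/3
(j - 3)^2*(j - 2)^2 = j^4 - 10*j^3 + 37*j^2 - 60*j + 36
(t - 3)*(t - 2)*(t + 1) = t^3 - 4*t^2 + t + 6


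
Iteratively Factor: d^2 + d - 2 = (d - 1)*(d + 2)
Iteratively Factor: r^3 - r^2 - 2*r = (r + 1)*(r^2 - 2*r) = (r - 2)*(r + 1)*(r)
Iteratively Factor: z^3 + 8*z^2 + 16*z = (z)*(z^2 + 8*z + 16) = z*(z + 4)*(z + 4)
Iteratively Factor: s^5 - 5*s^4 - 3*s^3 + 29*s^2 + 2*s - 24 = (s - 4)*(s^4 - s^3 - 7*s^2 + s + 6) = (s - 4)*(s + 1)*(s^3 - 2*s^2 - 5*s + 6) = (s - 4)*(s - 3)*(s + 1)*(s^2 + s - 2) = (s - 4)*(s - 3)*(s - 1)*(s + 1)*(s + 2)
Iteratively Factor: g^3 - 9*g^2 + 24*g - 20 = (g - 5)*(g^2 - 4*g + 4) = (g - 5)*(g - 2)*(g - 2)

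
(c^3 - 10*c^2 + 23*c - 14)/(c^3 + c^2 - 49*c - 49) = (c^2 - 3*c + 2)/(c^2 + 8*c + 7)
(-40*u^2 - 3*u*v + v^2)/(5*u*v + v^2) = (-8*u + v)/v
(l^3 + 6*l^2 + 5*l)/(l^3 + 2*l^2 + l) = (l + 5)/(l + 1)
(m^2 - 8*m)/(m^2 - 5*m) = (m - 8)/(m - 5)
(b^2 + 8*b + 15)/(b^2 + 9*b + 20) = (b + 3)/(b + 4)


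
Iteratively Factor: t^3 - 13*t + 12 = (t - 3)*(t^2 + 3*t - 4) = (t - 3)*(t + 4)*(t - 1)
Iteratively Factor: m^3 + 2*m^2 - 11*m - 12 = (m + 1)*(m^2 + m - 12) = (m - 3)*(m + 1)*(m + 4)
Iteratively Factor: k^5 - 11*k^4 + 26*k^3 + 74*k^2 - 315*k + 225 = (k - 5)*(k^4 - 6*k^3 - 4*k^2 + 54*k - 45) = (k - 5)*(k + 3)*(k^3 - 9*k^2 + 23*k - 15) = (k - 5)*(k - 3)*(k + 3)*(k^2 - 6*k + 5) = (k - 5)^2*(k - 3)*(k + 3)*(k - 1)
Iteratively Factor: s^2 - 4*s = (s)*(s - 4)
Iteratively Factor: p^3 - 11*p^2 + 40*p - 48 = (p - 3)*(p^2 - 8*p + 16) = (p - 4)*(p - 3)*(p - 4)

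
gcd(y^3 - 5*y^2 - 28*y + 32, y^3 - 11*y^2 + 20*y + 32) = y - 8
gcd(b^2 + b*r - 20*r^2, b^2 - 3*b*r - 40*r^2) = b + 5*r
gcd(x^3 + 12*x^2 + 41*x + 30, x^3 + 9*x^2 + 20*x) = x + 5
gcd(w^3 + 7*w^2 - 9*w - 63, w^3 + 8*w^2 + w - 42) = w^2 + 10*w + 21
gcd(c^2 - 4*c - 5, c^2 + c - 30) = c - 5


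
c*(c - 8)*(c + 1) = c^3 - 7*c^2 - 8*c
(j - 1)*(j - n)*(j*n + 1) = j^3*n - j^2*n^2 - j^2*n + j^2 + j*n^2 - j*n - j + n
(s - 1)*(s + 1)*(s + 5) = s^3 + 5*s^2 - s - 5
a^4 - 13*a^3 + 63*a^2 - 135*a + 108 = (a - 4)*(a - 3)^3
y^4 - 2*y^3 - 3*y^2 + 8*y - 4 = (y - 2)*(y - 1)^2*(y + 2)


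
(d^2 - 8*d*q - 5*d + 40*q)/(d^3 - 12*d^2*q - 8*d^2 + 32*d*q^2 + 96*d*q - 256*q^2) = (5 - d)/(-d^2 + 4*d*q + 8*d - 32*q)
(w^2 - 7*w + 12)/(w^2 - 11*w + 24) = (w - 4)/(w - 8)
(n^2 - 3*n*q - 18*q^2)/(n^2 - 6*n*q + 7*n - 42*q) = (n + 3*q)/(n + 7)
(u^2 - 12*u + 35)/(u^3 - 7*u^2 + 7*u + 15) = (u - 7)/(u^2 - 2*u - 3)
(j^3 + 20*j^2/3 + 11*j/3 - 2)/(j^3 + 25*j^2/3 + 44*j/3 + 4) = (3*j^2 + 2*j - 1)/(3*j^2 + 7*j + 2)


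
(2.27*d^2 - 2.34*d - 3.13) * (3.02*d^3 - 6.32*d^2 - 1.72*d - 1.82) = 6.8554*d^5 - 21.4132*d^4 + 1.4318*d^3 + 19.675*d^2 + 9.6424*d + 5.6966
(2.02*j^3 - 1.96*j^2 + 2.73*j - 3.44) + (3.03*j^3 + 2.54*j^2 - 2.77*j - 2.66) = 5.05*j^3 + 0.58*j^2 - 0.04*j - 6.1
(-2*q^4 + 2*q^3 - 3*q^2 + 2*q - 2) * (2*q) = -4*q^5 + 4*q^4 - 6*q^3 + 4*q^2 - 4*q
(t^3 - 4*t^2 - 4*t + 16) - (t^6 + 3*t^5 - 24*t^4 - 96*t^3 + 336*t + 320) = -t^6 - 3*t^5 + 24*t^4 + 97*t^3 - 4*t^2 - 340*t - 304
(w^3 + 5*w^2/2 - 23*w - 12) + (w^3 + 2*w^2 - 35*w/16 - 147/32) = 2*w^3 + 9*w^2/2 - 403*w/16 - 531/32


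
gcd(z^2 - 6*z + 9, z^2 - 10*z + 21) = z - 3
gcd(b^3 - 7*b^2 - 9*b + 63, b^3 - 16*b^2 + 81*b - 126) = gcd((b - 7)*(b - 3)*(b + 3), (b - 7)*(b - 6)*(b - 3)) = b^2 - 10*b + 21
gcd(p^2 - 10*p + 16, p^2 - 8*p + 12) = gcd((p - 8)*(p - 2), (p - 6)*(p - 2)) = p - 2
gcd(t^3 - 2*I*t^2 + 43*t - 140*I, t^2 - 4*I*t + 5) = t - 5*I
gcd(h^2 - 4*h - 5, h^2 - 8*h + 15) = h - 5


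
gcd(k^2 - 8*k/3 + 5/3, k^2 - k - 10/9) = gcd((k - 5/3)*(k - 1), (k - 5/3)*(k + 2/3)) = k - 5/3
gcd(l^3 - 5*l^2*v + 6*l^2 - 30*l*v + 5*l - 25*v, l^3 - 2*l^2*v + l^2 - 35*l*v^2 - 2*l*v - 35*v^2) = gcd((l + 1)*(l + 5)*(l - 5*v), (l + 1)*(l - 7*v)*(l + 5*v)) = l + 1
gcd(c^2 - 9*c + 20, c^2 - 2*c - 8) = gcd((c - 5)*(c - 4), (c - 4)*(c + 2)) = c - 4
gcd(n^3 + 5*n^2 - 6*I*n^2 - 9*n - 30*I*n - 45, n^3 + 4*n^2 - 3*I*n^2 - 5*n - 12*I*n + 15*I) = n^2 + n*(5 - 3*I) - 15*I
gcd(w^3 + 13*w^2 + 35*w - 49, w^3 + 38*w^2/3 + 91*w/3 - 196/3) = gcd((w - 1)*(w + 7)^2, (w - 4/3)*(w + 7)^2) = w^2 + 14*w + 49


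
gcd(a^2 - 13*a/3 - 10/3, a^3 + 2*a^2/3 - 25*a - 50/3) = a^2 - 13*a/3 - 10/3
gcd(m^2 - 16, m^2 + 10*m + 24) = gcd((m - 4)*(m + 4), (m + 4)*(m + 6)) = m + 4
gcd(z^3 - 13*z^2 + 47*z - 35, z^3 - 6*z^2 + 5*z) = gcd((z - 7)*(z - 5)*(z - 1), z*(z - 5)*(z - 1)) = z^2 - 6*z + 5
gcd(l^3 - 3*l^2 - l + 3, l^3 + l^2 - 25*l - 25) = l + 1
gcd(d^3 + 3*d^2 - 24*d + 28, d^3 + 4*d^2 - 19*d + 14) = d^2 + 5*d - 14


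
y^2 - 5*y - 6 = (y - 6)*(y + 1)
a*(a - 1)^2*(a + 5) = a^4 + 3*a^3 - 9*a^2 + 5*a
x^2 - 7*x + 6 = (x - 6)*(x - 1)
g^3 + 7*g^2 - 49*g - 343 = (g - 7)*(g + 7)^2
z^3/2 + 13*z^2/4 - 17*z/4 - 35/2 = (z/2 + 1)*(z - 5/2)*(z + 7)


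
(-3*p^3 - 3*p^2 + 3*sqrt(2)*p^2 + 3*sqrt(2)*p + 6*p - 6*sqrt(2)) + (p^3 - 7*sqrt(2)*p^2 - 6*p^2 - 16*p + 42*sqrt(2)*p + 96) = -2*p^3 - 9*p^2 - 4*sqrt(2)*p^2 - 10*p + 45*sqrt(2)*p - 6*sqrt(2) + 96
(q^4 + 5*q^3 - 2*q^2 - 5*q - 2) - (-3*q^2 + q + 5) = q^4 + 5*q^3 + q^2 - 6*q - 7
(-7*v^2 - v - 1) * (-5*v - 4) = 35*v^3 + 33*v^2 + 9*v + 4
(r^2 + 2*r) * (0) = 0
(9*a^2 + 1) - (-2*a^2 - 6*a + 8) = 11*a^2 + 6*a - 7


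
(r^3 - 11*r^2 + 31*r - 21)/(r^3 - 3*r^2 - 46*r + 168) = (r^3 - 11*r^2 + 31*r - 21)/(r^3 - 3*r^2 - 46*r + 168)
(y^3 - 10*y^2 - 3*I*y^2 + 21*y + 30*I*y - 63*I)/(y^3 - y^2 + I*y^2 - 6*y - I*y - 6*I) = (y^2 - y*(7 + 3*I) + 21*I)/(y^2 + y*(2 + I) + 2*I)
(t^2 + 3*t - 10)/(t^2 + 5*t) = (t - 2)/t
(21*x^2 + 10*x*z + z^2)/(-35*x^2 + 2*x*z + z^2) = (-3*x - z)/(5*x - z)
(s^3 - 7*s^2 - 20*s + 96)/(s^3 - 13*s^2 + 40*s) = (s^2 + s - 12)/(s*(s - 5))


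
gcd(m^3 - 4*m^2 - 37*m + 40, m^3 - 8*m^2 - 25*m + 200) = m^2 - 3*m - 40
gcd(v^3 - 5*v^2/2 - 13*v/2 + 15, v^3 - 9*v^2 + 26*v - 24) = v^2 - 5*v + 6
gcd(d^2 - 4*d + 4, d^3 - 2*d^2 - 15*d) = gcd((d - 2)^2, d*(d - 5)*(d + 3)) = 1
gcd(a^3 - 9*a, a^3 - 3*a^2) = a^2 - 3*a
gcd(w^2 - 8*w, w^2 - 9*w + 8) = w - 8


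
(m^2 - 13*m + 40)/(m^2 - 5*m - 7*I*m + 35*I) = (m - 8)/(m - 7*I)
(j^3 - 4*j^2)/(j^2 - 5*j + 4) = j^2/(j - 1)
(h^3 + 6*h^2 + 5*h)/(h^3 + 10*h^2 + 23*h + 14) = h*(h + 5)/(h^2 + 9*h + 14)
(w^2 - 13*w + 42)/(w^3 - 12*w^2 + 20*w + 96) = (w - 7)/(w^2 - 6*w - 16)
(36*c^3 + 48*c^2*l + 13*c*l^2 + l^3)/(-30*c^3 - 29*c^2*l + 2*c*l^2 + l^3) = (-6*c - l)/(5*c - l)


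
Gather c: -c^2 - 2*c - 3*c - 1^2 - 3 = -c^2 - 5*c - 4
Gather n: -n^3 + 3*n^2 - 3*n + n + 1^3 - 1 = -n^3 + 3*n^2 - 2*n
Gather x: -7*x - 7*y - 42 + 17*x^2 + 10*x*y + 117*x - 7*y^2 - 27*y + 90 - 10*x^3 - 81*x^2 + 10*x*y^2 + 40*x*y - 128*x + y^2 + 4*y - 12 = -10*x^3 - 64*x^2 + x*(10*y^2 + 50*y - 18) - 6*y^2 - 30*y + 36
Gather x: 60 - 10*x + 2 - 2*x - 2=60 - 12*x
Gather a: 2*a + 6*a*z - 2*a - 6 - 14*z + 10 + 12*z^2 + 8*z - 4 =6*a*z + 12*z^2 - 6*z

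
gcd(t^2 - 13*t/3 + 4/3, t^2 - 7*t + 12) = t - 4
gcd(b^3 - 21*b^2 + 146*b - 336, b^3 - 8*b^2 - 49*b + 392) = b^2 - 15*b + 56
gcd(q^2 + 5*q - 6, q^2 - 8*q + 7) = q - 1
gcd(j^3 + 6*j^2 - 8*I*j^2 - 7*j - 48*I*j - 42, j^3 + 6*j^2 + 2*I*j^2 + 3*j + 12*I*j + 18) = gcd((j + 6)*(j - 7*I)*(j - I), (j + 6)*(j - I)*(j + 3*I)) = j^2 + j*(6 - I) - 6*I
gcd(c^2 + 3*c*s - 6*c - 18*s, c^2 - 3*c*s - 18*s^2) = c + 3*s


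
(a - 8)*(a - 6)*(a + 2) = a^3 - 12*a^2 + 20*a + 96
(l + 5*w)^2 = l^2 + 10*l*w + 25*w^2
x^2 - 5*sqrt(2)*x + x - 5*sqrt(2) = (x + 1)*(x - 5*sqrt(2))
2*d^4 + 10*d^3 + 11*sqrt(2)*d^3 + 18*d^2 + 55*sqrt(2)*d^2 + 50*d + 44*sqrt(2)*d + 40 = (d + 4)*(d + 5*sqrt(2))*(sqrt(2)*d + 1)*(sqrt(2)*d + sqrt(2))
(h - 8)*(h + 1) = h^2 - 7*h - 8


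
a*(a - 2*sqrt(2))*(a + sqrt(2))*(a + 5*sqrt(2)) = a^4 + 4*sqrt(2)*a^3 - 14*a^2 - 20*sqrt(2)*a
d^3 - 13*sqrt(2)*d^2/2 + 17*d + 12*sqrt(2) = (d - 4*sqrt(2))*(d - 3*sqrt(2))*(d + sqrt(2)/2)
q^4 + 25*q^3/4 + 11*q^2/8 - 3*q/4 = q*(q - 1/4)*(q + 1/2)*(q + 6)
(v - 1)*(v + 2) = v^2 + v - 2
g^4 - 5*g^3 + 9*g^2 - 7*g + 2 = (g - 2)*(g - 1)^3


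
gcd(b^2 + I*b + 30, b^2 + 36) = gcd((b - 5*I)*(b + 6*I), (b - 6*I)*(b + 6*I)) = b + 6*I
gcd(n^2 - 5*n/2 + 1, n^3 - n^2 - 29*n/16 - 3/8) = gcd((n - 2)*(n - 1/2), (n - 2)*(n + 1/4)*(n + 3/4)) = n - 2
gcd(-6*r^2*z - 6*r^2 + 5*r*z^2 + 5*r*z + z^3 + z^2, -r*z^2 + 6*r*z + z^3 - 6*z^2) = -r + z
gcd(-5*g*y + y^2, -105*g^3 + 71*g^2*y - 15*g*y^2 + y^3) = -5*g + y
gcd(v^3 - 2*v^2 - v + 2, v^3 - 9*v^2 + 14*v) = v - 2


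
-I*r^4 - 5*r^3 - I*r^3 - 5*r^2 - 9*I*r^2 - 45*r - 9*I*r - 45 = (r - 5*I)*(r - 3*I)*(r + 3*I)*(-I*r - I)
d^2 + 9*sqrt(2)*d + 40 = (d + 4*sqrt(2))*(d + 5*sqrt(2))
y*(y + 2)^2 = y^3 + 4*y^2 + 4*y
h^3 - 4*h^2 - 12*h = h*(h - 6)*(h + 2)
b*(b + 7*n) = b^2 + 7*b*n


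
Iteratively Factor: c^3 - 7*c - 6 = (c + 1)*(c^2 - c - 6) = (c - 3)*(c + 1)*(c + 2)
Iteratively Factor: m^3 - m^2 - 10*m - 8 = (m - 4)*(m^2 + 3*m + 2) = (m - 4)*(m + 1)*(m + 2)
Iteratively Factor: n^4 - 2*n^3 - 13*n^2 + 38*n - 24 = (n - 3)*(n^3 + n^2 - 10*n + 8) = (n - 3)*(n - 2)*(n^2 + 3*n - 4) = (n - 3)*(n - 2)*(n + 4)*(n - 1)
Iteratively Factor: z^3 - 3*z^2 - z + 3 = (z + 1)*(z^2 - 4*z + 3) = (z - 3)*(z + 1)*(z - 1)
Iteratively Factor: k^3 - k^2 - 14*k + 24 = (k - 3)*(k^2 + 2*k - 8) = (k - 3)*(k + 4)*(k - 2)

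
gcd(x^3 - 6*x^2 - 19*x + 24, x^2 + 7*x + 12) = x + 3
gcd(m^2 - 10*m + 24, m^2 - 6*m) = m - 6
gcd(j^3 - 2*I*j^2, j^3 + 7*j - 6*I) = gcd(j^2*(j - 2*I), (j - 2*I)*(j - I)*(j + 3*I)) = j - 2*I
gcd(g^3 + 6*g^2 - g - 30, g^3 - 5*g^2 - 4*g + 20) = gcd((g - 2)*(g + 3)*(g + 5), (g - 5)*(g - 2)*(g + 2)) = g - 2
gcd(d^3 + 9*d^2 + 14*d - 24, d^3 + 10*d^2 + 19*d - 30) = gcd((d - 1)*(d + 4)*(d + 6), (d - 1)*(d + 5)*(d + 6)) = d^2 + 5*d - 6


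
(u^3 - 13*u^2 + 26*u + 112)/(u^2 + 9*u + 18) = (u^3 - 13*u^2 + 26*u + 112)/(u^2 + 9*u + 18)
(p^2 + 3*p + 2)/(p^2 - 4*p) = (p^2 + 3*p + 2)/(p*(p - 4))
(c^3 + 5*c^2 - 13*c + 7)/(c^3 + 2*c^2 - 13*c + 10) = (c^2 + 6*c - 7)/(c^2 + 3*c - 10)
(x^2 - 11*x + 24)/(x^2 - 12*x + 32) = (x - 3)/(x - 4)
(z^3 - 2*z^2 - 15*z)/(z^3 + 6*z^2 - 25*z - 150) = z*(z + 3)/(z^2 + 11*z + 30)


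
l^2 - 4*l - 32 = (l - 8)*(l + 4)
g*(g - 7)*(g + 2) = g^3 - 5*g^2 - 14*g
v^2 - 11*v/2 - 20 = (v - 8)*(v + 5/2)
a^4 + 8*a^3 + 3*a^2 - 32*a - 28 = (a - 2)*(a + 1)*(a + 2)*(a + 7)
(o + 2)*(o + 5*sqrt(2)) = o^2 + 2*o + 5*sqrt(2)*o + 10*sqrt(2)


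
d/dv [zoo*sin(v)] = zoo*cos(v)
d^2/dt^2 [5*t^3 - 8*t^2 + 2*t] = 30*t - 16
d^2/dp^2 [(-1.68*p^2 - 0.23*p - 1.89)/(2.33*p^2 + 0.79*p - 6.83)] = (3.68745800000001*p^3 - 221.975838*p^2 - 42.83472*p - 221.735966)/(12.649337*p^6 + 12.866493*p^5 - 106.875702*p^4 - 74.938847*p^3 + 313.288002*p^2 + 110.557893*p - 318.611987)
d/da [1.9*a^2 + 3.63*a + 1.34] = 3.8*a + 3.63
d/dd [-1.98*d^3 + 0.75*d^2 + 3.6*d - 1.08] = -5.94*d^2 + 1.5*d + 3.6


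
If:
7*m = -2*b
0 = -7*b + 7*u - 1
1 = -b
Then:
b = -1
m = 2/7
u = -6/7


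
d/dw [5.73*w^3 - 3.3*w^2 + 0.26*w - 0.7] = 17.19*w^2 - 6.6*w + 0.26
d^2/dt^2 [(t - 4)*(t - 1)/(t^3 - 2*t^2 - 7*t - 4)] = 2*(t - 5)/(t^4 + 4*t^3 + 6*t^2 + 4*t + 1)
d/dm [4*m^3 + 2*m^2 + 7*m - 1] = 12*m^2 + 4*m + 7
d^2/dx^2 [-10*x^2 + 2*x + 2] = -20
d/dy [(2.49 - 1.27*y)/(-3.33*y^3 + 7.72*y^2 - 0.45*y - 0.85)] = (-8.4582*y^3 + 34.6795*y^2 - 38.4456*y + 2.2)/(11.0889*y^6 - 51.4152*y^5 + 62.5954*y^4 - 1.287*y^3 - 12.9215*y^2 + 0.765*y + 0.7225)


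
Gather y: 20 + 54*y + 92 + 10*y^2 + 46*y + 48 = 10*y^2 + 100*y + 160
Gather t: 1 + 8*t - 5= 8*t - 4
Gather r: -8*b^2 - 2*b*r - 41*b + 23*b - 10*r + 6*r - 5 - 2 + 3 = -8*b^2 - 18*b + r*(-2*b - 4) - 4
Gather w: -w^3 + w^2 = -w^3 + w^2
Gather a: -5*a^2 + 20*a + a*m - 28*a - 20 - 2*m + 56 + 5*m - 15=-5*a^2 + a*(m - 8) + 3*m + 21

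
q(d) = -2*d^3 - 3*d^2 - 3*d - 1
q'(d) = -6*d^2 - 6*d - 3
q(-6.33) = 405.06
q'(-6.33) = -205.43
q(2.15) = -41.19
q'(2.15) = -43.64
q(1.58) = -21.12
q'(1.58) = -27.46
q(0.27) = -2.07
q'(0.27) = -5.06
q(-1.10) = 1.33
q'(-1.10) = -3.66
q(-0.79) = 0.48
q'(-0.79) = -2.00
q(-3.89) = 83.00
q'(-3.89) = -70.45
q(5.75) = -497.66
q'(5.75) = -235.88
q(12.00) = -3925.00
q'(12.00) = -939.00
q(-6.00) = 341.00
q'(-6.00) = -183.00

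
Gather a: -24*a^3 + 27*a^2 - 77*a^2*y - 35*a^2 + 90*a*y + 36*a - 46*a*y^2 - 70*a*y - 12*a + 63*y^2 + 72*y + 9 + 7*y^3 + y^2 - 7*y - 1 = -24*a^3 + a^2*(-77*y - 8) + a*(-46*y^2 + 20*y + 24) + 7*y^3 + 64*y^2 + 65*y + 8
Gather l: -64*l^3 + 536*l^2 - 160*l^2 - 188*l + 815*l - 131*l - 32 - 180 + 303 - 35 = -64*l^3 + 376*l^2 + 496*l + 56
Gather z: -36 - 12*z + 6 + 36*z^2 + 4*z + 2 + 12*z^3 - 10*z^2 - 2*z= 12*z^3 + 26*z^2 - 10*z - 28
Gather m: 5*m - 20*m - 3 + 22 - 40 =-15*m - 21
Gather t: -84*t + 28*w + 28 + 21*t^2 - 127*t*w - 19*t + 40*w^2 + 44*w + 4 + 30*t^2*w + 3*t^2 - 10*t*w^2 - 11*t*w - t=t^2*(30*w + 24) + t*(-10*w^2 - 138*w - 104) + 40*w^2 + 72*w + 32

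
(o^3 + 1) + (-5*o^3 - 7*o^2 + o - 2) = -4*o^3 - 7*o^2 + o - 1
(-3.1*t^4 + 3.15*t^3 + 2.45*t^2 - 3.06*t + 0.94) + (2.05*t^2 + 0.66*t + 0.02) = -3.1*t^4 + 3.15*t^3 + 4.5*t^2 - 2.4*t + 0.96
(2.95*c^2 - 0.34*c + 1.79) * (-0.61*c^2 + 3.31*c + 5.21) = -1.7995*c^4 + 9.9719*c^3 + 13.1522*c^2 + 4.1535*c + 9.3259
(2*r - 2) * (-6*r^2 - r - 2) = -12*r^3 + 10*r^2 - 2*r + 4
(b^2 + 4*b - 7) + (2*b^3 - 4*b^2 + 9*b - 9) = 2*b^3 - 3*b^2 + 13*b - 16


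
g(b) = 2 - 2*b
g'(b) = -2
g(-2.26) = 6.52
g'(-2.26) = -2.00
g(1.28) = -0.56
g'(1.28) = -2.00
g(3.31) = -4.62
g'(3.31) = -2.00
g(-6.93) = 15.86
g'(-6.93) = -2.00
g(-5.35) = 12.70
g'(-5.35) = -2.00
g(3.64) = -5.28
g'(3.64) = -2.00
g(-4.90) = 11.80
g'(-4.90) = -2.00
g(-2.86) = 7.72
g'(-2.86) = -2.00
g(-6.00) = 14.00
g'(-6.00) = -2.00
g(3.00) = -4.00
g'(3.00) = -2.00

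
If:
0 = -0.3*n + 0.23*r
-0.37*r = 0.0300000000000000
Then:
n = -0.06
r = -0.08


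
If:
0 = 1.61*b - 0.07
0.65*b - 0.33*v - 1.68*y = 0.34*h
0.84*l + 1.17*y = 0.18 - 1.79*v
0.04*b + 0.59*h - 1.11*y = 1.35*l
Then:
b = 0.04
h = -5.84470308268826*y - 0.0173471826957497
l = -3.37657393984153*y - 0.00629311655978497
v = 0.930906206406083*y + 0.103511853581128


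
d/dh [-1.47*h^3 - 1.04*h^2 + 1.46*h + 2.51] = -4.41*h^2 - 2.08*h + 1.46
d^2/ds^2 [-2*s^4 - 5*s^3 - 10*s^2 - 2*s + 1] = -24*s^2 - 30*s - 20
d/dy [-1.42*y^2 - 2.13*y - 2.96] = -2.84*y - 2.13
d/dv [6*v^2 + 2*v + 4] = 12*v + 2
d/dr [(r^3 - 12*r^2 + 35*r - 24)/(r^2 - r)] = 1 - 24/r^2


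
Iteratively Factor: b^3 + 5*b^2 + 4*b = (b + 4)*(b^2 + b) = (b + 1)*(b + 4)*(b)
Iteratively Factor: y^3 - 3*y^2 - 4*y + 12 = (y + 2)*(y^2 - 5*y + 6) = (y - 2)*(y + 2)*(y - 3)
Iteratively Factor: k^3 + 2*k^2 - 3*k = (k - 1)*(k^2 + 3*k) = (k - 1)*(k + 3)*(k)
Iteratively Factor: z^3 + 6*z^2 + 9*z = (z + 3)*(z^2 + 3*z) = z*(z + 3)*(z + 3)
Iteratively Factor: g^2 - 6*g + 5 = (g - 1)*(g - 5)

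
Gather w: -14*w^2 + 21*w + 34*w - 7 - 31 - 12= -14*w^2 + 55*w - 50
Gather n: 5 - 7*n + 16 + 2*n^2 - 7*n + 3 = 2*n^2 - 14*n + 24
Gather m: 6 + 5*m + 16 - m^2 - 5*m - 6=16 - m^2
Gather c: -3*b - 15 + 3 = -3*b - 12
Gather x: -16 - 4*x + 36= 20 - 4*x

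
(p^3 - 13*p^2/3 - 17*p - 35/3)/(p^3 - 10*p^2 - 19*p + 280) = (3*p^2 + 8*p + 5)/(3*(p^2 - 3*p - 40))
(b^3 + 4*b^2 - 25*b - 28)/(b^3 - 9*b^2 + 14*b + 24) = (b + 7)/(b - 6)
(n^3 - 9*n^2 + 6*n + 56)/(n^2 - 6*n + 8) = (n^2 - 5*n - 14)/(n - 2)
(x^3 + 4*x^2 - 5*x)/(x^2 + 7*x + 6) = x*(x^2 + 4*x - 5)/(x^2 + 7*x + 6)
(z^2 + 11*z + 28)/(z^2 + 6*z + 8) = (z + 7)/(z + 2)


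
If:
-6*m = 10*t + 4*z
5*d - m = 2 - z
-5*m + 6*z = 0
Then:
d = z/25 + 2/5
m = 6*z/5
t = -28*z/25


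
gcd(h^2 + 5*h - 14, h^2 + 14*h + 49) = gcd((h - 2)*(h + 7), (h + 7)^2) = h + 7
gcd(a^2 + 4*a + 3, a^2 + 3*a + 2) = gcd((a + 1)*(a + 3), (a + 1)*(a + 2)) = a + 1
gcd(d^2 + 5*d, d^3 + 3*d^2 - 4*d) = d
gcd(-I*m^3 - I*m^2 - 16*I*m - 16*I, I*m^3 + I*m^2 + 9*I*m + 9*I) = m + 1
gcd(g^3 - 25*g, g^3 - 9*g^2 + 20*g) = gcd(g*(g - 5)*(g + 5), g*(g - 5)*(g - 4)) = g^2 - 5*g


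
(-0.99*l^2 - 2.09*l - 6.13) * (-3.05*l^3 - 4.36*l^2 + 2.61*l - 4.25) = 3.0195*l^5 + 10.6909*l^4 + 25.225*l^3 + 25.4794*l^2 - 7.1168*l + 26.0525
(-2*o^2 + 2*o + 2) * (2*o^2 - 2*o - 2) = -4*o^4 + 8*o^3 + 4*o^2 - 8*o - 4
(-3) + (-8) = -11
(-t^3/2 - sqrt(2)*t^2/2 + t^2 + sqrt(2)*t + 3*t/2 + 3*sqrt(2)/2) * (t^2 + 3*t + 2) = -t^5/2 - sqrt(2)*t^4/2 - t^4/2 - sqrt(2)*t^3/2 + 7*t^3/2 + 7*sqrt(2)*t^2/2 + 13*t^2/2 + 3*t + 13*sqrt(2)*t/2 + 3*sqrt(2)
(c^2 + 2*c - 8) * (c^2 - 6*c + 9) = c^4 - 4*c^3 - 11*c^2 + 66*c - 72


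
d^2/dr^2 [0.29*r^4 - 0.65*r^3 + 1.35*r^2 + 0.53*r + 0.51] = 3.48*r^2 - 3.9*r + 2.7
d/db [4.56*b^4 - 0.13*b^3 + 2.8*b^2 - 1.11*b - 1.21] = 18.24*b^3 - 0.39*b^2 + 5.6*b - 1.11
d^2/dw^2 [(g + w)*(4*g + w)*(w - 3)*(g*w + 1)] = 8*g^3 + 30*g^2*w - 30*g^2 + 12*g*w^2 - 18*g*w + 10*g + 6*w - 6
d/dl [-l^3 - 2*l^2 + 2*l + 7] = -3*l^2 - 4*l + 2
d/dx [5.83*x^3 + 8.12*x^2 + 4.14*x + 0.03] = 17.49*x^2 + 16.24*x + 4.14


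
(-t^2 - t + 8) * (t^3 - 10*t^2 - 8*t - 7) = -t^5 + 9*t^4 + 26*t^3 - 65*t^2 - 57*t - 56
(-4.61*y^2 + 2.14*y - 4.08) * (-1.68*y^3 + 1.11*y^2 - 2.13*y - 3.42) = 7.7448*y^5 - 8.7123*y^4 + 19.0491*y^3 + 6.6792*y^2 + 1.3716*y + 13.9536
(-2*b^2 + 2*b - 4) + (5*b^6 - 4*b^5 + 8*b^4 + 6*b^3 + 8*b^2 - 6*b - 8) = 5*b^6 - 4*b^5 + 8*b^4 + 6*b^3 + 6*b^2 - 4*b - 12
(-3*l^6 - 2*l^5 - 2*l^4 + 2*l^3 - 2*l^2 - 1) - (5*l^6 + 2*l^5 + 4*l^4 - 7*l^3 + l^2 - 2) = -8*l^6 - 4*l^5 - 6*l^4 + 9*l^3 - 3*l^2 + 1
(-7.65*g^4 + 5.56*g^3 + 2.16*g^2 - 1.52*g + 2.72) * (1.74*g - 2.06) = -13.311*g^5 + 25.4334*g^4 - 7.6952*g^3 - 7.0944*g^2 + 7.864*g - 5.6032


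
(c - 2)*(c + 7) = c^2 + 5*c - 14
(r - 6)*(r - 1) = r^2 - 7*r + 6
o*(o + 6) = o^2 + 6*o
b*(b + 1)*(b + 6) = b^3 + 7*b^2 + 6*b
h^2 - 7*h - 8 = (h - 8)*(h + 1)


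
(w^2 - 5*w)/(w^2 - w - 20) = w/(w + 4)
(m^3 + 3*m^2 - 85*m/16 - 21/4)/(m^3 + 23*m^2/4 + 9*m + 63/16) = (4*m^2 + 9*m - 28)/(4*m^2 + 20*m + 21)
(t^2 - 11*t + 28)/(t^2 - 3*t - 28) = (t - 4)/(t + 4)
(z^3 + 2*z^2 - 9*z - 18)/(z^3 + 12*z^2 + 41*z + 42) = (z - 3)/(z + 7)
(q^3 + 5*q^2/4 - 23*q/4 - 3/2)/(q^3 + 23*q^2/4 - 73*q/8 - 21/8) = 2*(q^2 + q - 6)/(2*q^2 + 11*q - 21)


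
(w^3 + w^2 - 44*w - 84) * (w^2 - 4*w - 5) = w^5 - 3*w^4 - 53*w^3 + 87*w^2 + 556*w + 420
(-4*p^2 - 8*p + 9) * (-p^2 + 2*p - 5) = 4*p^4 - 5*p^2 + 58*p - 45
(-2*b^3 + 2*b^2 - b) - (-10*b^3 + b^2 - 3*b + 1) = 8*b^3 + b^2 + 2*b - 1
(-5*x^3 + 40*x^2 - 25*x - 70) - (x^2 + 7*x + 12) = -5*x^3 + 39*x^2 - 32*x - 82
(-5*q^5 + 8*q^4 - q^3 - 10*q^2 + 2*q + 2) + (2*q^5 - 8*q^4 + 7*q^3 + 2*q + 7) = -3*q^5 + 6*q^3 - 10*q^2 + 4*q + 9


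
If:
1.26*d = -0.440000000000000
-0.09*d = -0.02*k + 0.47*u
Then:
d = -0.35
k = 23.5*u - 1.57142857142857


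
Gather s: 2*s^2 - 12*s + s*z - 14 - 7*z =2*s^2 + s*(z - 12) - 7*z - 14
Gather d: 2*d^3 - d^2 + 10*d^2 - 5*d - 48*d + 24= 2*d^3 + 9*d^2 - 53*d + 24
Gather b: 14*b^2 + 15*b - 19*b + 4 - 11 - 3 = 14*b^2 - 4*b - 10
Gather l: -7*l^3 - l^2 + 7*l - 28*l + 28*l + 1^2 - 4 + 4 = -7*l^3 - l^2 + 7*l + 1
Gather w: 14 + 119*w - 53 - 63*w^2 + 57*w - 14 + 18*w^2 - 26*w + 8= -45*w^2 + 150*w - 45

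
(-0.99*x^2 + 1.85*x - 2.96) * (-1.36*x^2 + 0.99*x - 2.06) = 1.3464*x^4 - 3.4961*x^3 + 7.8965*x^2 - 6.7414*x + 6.0976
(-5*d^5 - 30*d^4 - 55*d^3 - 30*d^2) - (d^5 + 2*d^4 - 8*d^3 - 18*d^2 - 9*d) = -6*d^5 - 32*d^4 - 47*d^3 - 12*d^2 + 9*d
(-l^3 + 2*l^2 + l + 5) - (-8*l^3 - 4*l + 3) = 7*l^3 + 2*l^2 + 5*l + 2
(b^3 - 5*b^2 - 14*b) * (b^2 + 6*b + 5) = b^5 + b^4 - 39*b^3 - 109*b^2 - 70*b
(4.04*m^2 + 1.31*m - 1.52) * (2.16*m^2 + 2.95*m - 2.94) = 8.7264*m^4 + 14.7476*m^3 - 11.2963*m^2 - 8.3354*m + 4.4688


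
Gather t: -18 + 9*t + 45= 9*t + 27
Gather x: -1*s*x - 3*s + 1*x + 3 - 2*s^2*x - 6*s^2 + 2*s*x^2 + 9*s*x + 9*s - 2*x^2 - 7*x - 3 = -6*s^2 + 6*s + x^2*(2*s - 2) + x*(-2*s^2 + 8*s - 6)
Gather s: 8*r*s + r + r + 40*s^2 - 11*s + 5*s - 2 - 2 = 2*r + 40*s^2 + s*(8*r - 6) - 4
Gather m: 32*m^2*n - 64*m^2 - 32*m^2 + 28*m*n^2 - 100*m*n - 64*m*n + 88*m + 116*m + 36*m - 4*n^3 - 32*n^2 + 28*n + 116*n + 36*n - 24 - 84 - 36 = m^2*(32*n - 96) + m*(28*n^2 - 164*n + 240) - 4*n^3 - 32*n^2 + 180*n - 144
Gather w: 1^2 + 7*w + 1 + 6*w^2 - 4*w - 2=6*w^2 + 3*w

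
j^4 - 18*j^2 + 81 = (j - 3)^2*(j + 3)^2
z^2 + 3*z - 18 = (z - 3)*(z + 6)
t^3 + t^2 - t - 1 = (t - 1)*(t + 1)^2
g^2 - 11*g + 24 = (g - 8)*(g - 3)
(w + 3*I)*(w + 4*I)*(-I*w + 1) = -I*w^3 + 8*w^2 + 19*I*w - 12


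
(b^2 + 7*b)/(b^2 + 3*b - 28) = b/(b - 4)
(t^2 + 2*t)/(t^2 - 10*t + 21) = t*(t + 2)/(t^2 - 10*t + 21)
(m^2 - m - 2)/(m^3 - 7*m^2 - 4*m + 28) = (m + 1)/(m^2 - 5*m - 14)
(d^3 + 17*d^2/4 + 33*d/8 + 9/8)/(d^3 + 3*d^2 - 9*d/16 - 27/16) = 2*(2*d + 1)/(4*d - 3)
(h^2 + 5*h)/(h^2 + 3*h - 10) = h/(h - 2)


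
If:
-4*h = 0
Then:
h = 0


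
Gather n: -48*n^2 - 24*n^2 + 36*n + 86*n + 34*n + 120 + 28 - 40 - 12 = -72*n^2 + 156*n + 96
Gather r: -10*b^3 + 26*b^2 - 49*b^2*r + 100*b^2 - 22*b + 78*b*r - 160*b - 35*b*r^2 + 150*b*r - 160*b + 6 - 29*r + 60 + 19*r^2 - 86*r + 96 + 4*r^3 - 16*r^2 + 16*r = -10*b^3 + 126*b^2 - 342*b + 4*r^3 + r^2*(3 - 35*b) + r*(-49*b^2 + 228*b - 99) + 162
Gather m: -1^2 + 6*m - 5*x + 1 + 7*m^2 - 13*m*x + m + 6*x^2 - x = 7*m^2 + m*(7 - 13*x) + 6*x^2 - 6*x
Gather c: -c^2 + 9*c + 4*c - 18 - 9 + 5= -c^2 + 13*c - 22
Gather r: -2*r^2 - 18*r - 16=-2*r^2 - 18*r - 16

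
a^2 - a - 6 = (a - 3)*(a + 2)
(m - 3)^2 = m^2 - 6*m + 9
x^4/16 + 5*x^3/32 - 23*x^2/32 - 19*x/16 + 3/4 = (x/4 + 1/2)*(x/4 + 1)*(x - 3)*(x - 1/2)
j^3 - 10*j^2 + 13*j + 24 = (j - 8)*(j - 3)*(j + 1)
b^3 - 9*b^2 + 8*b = b*(b - 8)*(b - 1)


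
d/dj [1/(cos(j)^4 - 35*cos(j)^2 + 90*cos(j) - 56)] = 2*(2*cos(j)^3 - 35*cos(j) + 45)*sin(j)/(cos(j)^4 - 35*cos(j)^2 + 90*cos(j) - 56)^2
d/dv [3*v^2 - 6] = 6*v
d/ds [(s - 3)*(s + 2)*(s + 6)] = 3*s^2 + 10*s - 12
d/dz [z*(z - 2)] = 2*z - 2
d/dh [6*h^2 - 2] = 12*h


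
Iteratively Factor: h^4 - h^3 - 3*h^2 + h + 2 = (h - 2)*(h^3 + h^2 - h - 1) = (h - 2)*(h - 1)*(h^2 + 2*h + 1) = (h - 2)*(h - 1)*(h + 1)*(h + 1)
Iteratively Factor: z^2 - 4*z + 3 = (z - 3)*(z - 1)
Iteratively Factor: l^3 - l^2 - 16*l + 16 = (l - 1)*(l^2 - 16) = (l - 4)*(l - 1)*(l + 4)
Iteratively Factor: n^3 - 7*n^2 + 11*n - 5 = (n - 5)*(n^2 - 2*n + 1) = (n - 5)*(n - 1)*(n - 1)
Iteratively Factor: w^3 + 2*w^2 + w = (w + 1)*(w^2 + w) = w*(w + 1)*(w + 1)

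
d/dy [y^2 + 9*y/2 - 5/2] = 2*y + 9/2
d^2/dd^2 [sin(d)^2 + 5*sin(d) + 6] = -5*sin(d) + 2*cos(2*d)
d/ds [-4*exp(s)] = -4*exp(s)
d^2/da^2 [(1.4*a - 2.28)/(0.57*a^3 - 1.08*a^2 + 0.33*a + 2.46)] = (2.72916*a^5 - 14.060304*a^4 + 25.196328*a^3 - 42.08652*a^2 + 46.374768*a - 14.884632)/(0.185193*a^9 - 1.052676*a^8 + 2.316195*a^7 - 0.0808380000000006*a^6 - 7.745301*a^5 + 11.031552*a^4 + 5.123709*a^3 - 18.803502*a^2 + 5.991084*a + 14.886936)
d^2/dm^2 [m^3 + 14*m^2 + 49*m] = 6*m + 28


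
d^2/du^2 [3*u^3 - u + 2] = 18*u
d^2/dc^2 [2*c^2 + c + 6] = 4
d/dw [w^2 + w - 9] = 2*w + 1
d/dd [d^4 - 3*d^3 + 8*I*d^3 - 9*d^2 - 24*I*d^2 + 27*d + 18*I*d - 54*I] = 4*d^3 + d^2*(-9 + 24*I) + d*(-18 - 48*I) + 27 + 18*I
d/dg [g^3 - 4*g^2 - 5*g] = 3*g^2 - 8*g - 5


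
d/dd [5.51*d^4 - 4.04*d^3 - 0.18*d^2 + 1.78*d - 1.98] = 22.04*d^3 - 12.12*d^2 - 0.36*d + 1.78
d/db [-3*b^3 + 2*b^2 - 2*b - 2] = -9*b^2 + 4*b - 2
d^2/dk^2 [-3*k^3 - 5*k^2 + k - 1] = -18*k - 10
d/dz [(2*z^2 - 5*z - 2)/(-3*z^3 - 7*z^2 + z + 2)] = (6*z^4 - 30*z^3 - 51*z^2 - 20*z - 8)/(9*z^6 + 42*z^5 + 43*z^4 - 26*z^3 - 27*z^2 + 4*z + 4)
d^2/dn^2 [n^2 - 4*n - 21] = 2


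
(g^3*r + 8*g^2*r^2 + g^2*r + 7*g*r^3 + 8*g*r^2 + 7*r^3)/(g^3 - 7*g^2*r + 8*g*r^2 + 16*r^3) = r*(g^2 + 7*g*r + g + 7*r)/(g^2 - 8*g*r + 16*r^2)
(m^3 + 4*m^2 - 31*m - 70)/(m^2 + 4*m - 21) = (m^2 - 3*m - 10)/(m - 3)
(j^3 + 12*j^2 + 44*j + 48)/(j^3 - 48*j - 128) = (j^2 + 8*j + 12)/(j^2 - 4*j - 32)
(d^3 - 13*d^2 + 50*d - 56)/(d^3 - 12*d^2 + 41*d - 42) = (d - 4)/(d - 3)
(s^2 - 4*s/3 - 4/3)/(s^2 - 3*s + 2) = (s + 2/3)/(s - 1)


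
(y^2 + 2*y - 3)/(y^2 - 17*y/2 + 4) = 2*(y^2 + 2*y - 3)/(2*y^2 - 17*y + 8)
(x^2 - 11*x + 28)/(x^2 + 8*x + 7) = (x^2 - 11*x + 28)/(x^2 + 8*x + 7)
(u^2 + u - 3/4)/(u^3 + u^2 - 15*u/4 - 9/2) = (2*u - 1)/(2*u^2 - u - 6)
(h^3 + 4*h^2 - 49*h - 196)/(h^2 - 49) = h + 4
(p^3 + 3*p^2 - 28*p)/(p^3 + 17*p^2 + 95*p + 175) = p*(p - 4)/(p^2 + 10*p + 25)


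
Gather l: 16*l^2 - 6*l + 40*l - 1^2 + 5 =16*l^2 + 34*l + 4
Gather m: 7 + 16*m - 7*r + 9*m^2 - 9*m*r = 9*m^2 + m*(16 - 9*r) - 7*r + 7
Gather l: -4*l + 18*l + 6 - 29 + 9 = 14*l - 14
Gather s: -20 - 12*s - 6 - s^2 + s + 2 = -s^2 - 11*s - 24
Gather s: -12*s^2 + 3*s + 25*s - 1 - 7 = -12*s^2 + 28*s - 8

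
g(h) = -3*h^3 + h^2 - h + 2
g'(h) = -9*h^2 + 2*h - 1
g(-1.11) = 8.44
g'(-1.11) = -14.31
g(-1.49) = 15.63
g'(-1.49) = -23.96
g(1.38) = -5.36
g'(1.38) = -15.38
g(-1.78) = 23.87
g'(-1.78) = -33.08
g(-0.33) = 2.55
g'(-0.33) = -2.64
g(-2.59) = 63.42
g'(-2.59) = -66.55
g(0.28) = 1.73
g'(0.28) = -1.15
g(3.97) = -173.92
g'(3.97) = -134.91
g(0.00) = 2.00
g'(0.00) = -1.00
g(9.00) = -2113.00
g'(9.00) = -712.00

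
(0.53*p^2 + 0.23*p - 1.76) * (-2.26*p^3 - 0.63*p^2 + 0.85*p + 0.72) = -1.1978*p^5 - 0.8537*p^4 + 4.2832*p^3 + 1.6859*p^2 - 1.3304*p - 1.2672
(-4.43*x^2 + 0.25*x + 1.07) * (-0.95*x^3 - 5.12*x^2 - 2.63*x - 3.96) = 4.2085*x^5 + 22.4441*x^4 + 9.3544*x^3 + 11.4069*x^2 - 3.8041*x - 4.2372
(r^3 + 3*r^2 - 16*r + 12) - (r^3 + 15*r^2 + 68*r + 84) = -12*r^2 - 84*r - 72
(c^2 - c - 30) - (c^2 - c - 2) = -28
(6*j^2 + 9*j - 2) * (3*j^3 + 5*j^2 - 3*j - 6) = 18*j^5 + 57*j^4 + 21*j^3 - 73*j^2 - 48*j + 12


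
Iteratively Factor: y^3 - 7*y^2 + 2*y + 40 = (y - 5)*(y^2 - 2*y - 8) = (y - 5)*(y + 2)*(y - 4)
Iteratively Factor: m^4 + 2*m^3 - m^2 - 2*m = (m - 1)*(m^3 + 3*m^2 + 2*m) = m*(m - 1)*(m^2 + 3*m + 2) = m*(m - 1)*(m + 1)*(m + 2)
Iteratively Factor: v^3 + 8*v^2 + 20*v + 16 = (v + 2)*(v^2 + 6*v + 8) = (v + 2)^2*(v + 4)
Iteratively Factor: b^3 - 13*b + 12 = (b - 1)*(b^2 + b - 12) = (b - 3)*(b - 1)*(b + 4)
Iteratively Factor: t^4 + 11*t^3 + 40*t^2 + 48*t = (t + 4)*(t^3 + 7*t^2 + 12*t) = (t + 3)*(t + 4)*(t^2 + 4*t) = (t + 3)*(t + 4)^2*(t)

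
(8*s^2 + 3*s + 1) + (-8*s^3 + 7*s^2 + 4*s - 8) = -8*s^3 + 15*s^2 + 7*s - 7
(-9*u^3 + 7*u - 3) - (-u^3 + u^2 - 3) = -8*u^3 - u^2 + 7*u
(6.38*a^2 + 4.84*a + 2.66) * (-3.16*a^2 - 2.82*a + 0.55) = -20.1608*a^4 - 33.286*a^3 - 18.5454*a^2 - 4.8392*a + 1.463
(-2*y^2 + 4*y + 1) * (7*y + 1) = -14*y^3 + 26*y^2 + 11*y + 1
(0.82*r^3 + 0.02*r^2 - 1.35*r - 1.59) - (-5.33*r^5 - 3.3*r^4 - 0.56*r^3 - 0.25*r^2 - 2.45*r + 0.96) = 5.33*r^5 + 3.3*r^4 + 1.38*r^3 + 0.27*r^2 + 1.1*r - 2.55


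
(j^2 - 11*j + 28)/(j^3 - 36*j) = (j^2 - 11*j + 28)/(j*(j^2 - 36))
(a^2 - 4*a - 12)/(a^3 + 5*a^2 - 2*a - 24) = (a^2 - 4*a - 12)/(a^3 + 5*a^2 - 2*a - 24)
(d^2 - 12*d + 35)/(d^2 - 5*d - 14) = (d - 5)/(d + 2)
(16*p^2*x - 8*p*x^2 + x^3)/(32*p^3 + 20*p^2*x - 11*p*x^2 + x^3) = x*(-4*p + x)/(-8*p^2 - 7*p*x + x^2)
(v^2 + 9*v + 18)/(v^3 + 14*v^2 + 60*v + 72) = (v + 3)/(v^2 + 8*v + 12)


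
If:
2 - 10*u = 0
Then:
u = 1/5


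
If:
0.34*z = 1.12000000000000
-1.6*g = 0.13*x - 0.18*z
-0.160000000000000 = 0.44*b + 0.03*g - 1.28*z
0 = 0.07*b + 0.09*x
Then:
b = 9.15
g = 0.95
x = -7.12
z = 3.29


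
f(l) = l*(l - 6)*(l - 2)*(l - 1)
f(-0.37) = 7.65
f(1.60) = 1.69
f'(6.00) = 120.00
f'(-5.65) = -1821.36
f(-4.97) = 2268.66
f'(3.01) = -27.14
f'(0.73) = 4.37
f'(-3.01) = -486.11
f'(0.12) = -7.58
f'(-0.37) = -30.70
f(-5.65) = 3348.56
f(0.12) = -1.17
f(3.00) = -18.00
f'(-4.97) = -1368.78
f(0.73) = -1.32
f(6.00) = 0.00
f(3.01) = -18.27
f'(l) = l*(l - 6)*(l - 2) + l*(l - 6)*(l - 1) + l*(l - 2)*(l - 1) + (l - 6)*(l - 2)*(l - 1) = 4*l^3 - 27*l^2 + 40*l - 12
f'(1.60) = -0.74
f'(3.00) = -27.00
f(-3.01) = 544.85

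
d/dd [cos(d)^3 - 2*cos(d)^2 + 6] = (4 - 3*cos(d))*sin(d)*cos(d)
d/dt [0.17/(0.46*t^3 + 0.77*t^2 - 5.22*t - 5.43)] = (-0.2346*t^2 - 0.2618*t + 0.8874)/(0.46*t^3 + 0.77*t^2 - 5.22*t - 5.43)^2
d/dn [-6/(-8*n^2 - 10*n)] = 3*(-8*n - 5)/(n^2*(4*n + 5)^2)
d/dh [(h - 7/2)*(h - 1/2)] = 2*h - 4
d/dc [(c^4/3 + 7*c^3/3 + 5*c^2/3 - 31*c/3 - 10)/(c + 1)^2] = (2*c^3 + 9*c^2 + 12*c + 29)/(3*(c^2 + 2*c + 1))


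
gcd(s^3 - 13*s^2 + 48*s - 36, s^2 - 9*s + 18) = s - 6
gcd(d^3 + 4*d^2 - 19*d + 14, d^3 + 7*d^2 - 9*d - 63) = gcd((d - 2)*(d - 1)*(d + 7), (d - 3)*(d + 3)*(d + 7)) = d + 7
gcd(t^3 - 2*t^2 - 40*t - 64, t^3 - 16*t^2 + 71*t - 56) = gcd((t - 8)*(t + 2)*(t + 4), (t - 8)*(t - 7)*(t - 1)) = t - 8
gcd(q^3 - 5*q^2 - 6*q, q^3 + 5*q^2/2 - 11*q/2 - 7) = q + 1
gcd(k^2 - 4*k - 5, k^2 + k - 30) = k - 5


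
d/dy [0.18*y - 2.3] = 0.180000000000000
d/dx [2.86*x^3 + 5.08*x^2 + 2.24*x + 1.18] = 8.58*x^2 + 10.16*x + 2.24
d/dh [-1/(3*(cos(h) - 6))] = -sin(h)/(3*(cos(h) - 6)^2)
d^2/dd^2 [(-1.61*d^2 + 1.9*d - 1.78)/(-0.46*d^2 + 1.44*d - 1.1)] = (1.328848*d^3 - 2.628072*d^2 - 1.306032*d + 3.457656)/(0.097336*d^6 - 0.914112*d^5 + 3.559848*d^4 - 7.357824*d^3 + 8.51268*d^2 - 5.2272*d + 1.331)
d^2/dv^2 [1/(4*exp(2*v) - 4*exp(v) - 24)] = ((1 - 4*exp(v))*(-exp(2*v) + exp(v) + 6) - 2*(2*exp(v) - 1)^2*exp(v))*exp(v)/(4*(-exp(2*v) + exp(v) + 6)^3)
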